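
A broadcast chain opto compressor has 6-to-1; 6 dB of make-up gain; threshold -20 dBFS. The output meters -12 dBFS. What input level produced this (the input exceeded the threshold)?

-8 dBFS

Remove make-up: -12 − 6 = -18 dBFS.
Post-compression overshoot = -18 − (-20) = 2 dB.
Before 6:1 compression the overshoot was 2 × 6 = 12 dB, so input = -20 + 12 = -8 dBFS.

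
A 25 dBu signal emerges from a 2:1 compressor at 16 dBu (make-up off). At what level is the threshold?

7 dBu

Input is 18 dB above T (since output overshoot × R = input overshoot: (16 − T)·2 = 25 − T gives T = 7 dBu).
Check: 7 + (25 − 7)/2 = 7 + 9 = 16 dBu. ✓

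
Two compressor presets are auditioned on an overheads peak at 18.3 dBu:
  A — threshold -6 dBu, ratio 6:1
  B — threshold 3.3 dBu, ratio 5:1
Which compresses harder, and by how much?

A: 24.3 dB over, compressed to 4.05 dB over, so 20.25 dB of GR.
B: 15 dB over, compressed to 3 dB over, so 12 dB of GR.
Difference: 8.25 dB in favour of A.

A, by 8.25 dB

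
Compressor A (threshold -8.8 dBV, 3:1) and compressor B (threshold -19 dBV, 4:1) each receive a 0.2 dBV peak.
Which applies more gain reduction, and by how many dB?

A: overshoot 9 dB → output overshoot 3 dB → GR 6 dB.
B: overshoot 19.2 dB → output overshoot 4.8 dB → GR 14.4 dB.
Difference: 8.4 dB in favour of B.

B, by 8.4 dB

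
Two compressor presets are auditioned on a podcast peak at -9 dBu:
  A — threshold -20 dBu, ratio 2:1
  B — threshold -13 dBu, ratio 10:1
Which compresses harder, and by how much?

A: overshoot 11 dB → output overshoot 5.5 dB → GR 5.5 dB.
B: overshoot 4 dB → output overshoot 0.4 dB → GR 3.6 dB.
Difference: 1.9 dB in favour of A.

A, by 1.9 dB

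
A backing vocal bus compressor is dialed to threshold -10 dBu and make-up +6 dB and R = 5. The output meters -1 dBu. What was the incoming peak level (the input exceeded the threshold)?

5 dBu

Before make-up, the level was -1 − 6 = -7 dBu.
That's 3 dB above the -10 dBu threshold.
Undo the ratio: input overshoot = 3 × 5 = 15 dB, giving input = 5 dBu.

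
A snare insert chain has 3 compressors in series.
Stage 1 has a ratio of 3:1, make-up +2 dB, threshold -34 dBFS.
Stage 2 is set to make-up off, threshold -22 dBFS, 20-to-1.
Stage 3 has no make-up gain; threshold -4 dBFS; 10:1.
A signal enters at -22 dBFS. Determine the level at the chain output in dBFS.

Stage 1: -22 dBFS is 12 dB over -34 dBFS; at 3:1 that becomes 4 dB over, giving -30 dBFS; +2 dB make-up → -28 dBFS.
Stage 2: below threshold (-28 ≤ -22); passes unchanged; output -28 dBFS.
Stage 3: -28 dBFS ≤ -4 dBFS, so stage 3 doesn't engage; output -28 dBFS.

-28 dBFS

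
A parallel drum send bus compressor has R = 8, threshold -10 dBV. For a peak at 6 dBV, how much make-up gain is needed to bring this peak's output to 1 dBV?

9 dB

The peak compresses to -10 + 16/8 = -8 dBV.
To reach 1 dBV requires 1 − (-8) = 9 dB of make-up.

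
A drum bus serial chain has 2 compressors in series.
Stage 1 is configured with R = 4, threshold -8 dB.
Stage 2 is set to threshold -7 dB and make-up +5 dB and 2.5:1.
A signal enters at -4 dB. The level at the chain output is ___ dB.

-2 dB

Stage 1: -4 dB is 4 dB over -8 dB; at 4:1 that becomes 1 dB over, giving -7 dB.
Stage 2: below threshold (-7 ≤ -7); passes unchanged; make-up brings it to -2 dB.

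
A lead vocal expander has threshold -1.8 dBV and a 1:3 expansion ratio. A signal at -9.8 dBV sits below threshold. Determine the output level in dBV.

Below threshold, a 1:3 expander applies gain = (3−1)×(T − x) of attenuation.
(3−1) × 8 = 16 dB, so output = -9.8 − 16 = -25.8 dBV.

-25.8 dBV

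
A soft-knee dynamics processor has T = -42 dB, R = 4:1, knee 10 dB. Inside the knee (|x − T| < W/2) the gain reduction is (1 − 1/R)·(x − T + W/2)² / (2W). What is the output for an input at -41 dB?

-42.35 dB

x − T + W/2 = -41 − (-42) + 5 = 6.
GR = (1 − 1/4) × 6² / 20 = 0.75 × 36 / 20 = 1.35 dB.
Output = -41 − 1.35 = -42.35 dB.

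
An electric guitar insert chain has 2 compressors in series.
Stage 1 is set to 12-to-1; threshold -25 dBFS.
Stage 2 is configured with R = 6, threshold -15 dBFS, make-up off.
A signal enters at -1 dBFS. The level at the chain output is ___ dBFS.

Stage 1: -1 dBFS is 24 dB over -25 dBFS; at 12:1 that becomes 2 dB over, giving -23 dBFS.
Stage 2: -23 dBFS is at or below the -15 dBFS threshold — no compression; output -23 dBFS.

-23 dBFS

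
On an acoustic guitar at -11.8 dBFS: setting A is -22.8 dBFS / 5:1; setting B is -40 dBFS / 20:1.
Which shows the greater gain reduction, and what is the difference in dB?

B, by 17.99 dB

A: GR = 11 − 11/5 = 8.8 dB.
B: GR = 28.2 − 28.2/20 = 26.79 dB.
B applies 17.99 dB more gain reduction.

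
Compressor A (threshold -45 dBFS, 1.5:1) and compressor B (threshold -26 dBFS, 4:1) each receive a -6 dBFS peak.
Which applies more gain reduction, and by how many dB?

B, by 2 dB

A: 39 dB over, compressed to 26 dB over, so 13 dB of GR.
B: 20 dB over, compressed to 5 dB over, so 15 dB of GR.
B applies 2 dB more gain reduction.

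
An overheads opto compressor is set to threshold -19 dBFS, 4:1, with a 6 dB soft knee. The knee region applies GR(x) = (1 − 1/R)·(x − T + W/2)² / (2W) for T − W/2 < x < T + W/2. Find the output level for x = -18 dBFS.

-19 dBFS

x − T + W/2 = -18 − (-19) + 3 = 4.
GR = (1 − 1/4) × 4² / 12 = 0.75 × 16 / 12 = 1 dB.
Output = -18 − 1 = -19 dBFS.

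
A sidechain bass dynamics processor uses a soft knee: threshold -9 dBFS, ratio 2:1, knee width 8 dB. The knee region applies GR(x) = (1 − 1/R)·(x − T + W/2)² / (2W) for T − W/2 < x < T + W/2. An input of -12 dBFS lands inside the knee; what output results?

x − T + W/2 = -12 − (-9) + 4 = 1.
GR = (1 − 1/2) × 1² / 16 = 0.5 × 1 / 16 = 0.03125 dB.
Output = -12 − 0.03125 = -12.03125 dBFS.

-12.03125 dBFS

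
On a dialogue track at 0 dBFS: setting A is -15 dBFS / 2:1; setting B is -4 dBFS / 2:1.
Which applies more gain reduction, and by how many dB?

A: GR = 15 − 15/2 = 7.5 dB.
B: GR = 4 − 4/2 = 2 dB.
Difference: 5.5 dB in favour of A.

A, by 5.5 dB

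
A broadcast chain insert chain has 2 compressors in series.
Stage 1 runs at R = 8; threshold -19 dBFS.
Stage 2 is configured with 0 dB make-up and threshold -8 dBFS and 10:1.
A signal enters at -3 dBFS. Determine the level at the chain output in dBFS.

Stage 1: 16 dB above -19 dBFS, reduced 8:1 to 2 dB above → -17 dBFS.
Stage 2: -17 dBFS ≤ -8 dBFS, so stage 2 doesn't engage; output -17 dBFS.

-17 dBFS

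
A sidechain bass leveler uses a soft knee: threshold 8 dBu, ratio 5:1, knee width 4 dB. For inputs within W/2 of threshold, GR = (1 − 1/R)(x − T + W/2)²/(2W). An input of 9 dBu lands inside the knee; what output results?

8.1 dBu

x − T + W/2 = 9 − 8 + 2 = 3.
GR = (1 − 1/5) × 3² / 8 = 0.8 × 9 / 8 = 0.9 dB.
Output = 9 − 0.9 = 8.1 dBu.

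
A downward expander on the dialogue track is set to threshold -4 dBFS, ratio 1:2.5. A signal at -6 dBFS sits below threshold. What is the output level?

Undershoot = (-4) − (-6) = 2 dB.
At 1:2.5, that expands to 5 dB under threshold.
Output = -4 − 5 = -9 dBFS.

-9 dBFS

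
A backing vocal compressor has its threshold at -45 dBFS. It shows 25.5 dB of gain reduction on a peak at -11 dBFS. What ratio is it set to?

4:1

Input overshoot = -11 − (-45) = 34 dB.
Output overshoot = 34 − 25.5 = 8.5 dB.
Ratio = input overshoot / output overshoot = 34 / 8.5 = 4.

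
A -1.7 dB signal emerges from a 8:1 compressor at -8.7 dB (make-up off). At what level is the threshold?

Let T be the threshold. Output overshoot = (input overshoot)/R, so -8.7 − T = (-1.7 − T)/8.
8·(-8.7 − T) = -1.7 − T → 7·T = -69.6 − (-1.7) = -67.9.
T = -67.9/7 = -9.7 dB.

-9.7 dB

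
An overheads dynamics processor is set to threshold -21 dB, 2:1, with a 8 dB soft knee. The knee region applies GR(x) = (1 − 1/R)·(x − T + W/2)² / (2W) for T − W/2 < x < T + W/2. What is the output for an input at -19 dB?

x − T + W/2 = -19 − (-21) + 4 = 6.
GR = (1 − 1/2) × 6² / 16 = 0.5 × 36 / 16 = 1.125 dB.
Output = -19 − 1.125 = -20.125 dB.

-20.125 dB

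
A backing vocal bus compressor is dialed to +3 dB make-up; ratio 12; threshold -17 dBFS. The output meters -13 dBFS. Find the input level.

-5 dBFS

Remove make-up: -13 − 3 = -16 dBFS.
The compressed level sits -16 − (-17) = 1 dB over threshold.
Undo the ratio: input overshoot = 1 × 12 = 12 dB, giving input = -5 dBFS.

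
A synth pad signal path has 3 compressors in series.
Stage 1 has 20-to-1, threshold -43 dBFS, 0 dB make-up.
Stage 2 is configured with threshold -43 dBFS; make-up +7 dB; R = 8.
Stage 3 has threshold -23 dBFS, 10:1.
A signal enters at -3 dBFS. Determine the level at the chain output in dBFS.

Stage 1: overshoot 40 dB → 40/20 = 2 dB → -41 dBFS.
Stage 2: overshoot 2 dB → 2/8 = 0.25 dB → -42.75 dBFS; +7 dB make-up → -35.75 dBFS.
Stage 3: -35.75 dBFS is at or below the -23 dBFS threshold — no compression; output -35.75 dBFS.

-35.75 dBFS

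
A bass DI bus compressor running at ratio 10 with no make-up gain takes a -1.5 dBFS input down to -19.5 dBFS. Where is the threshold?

-21.5 dBFS

Gain reduction = -1.5 − (-19.5) = 18 dB; output overshoot = GR / (R − 1) = 18 / 9 = 2 dB.
Threshold = output − output overshoot = -19.5 − 2 = -21.5 dBFS.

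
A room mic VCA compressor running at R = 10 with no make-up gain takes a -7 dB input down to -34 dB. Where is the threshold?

-37 dB

Gain reduction = -7 − (-34) = 27 dB; output overshoot = GR / (R − 1) = 27 / 9 = 3 dB.
Threshold = output − output overshoot = -34 − 3 = -37 dB.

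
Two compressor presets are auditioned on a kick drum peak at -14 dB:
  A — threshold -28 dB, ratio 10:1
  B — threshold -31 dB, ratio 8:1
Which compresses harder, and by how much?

B, by 2.275 dB

A: GR = 14 − 14/10 = 12.6 dB.
B: GR = 17 − 17/8 = 14.875 dB.
Difference: 2.275 dB in favour of B.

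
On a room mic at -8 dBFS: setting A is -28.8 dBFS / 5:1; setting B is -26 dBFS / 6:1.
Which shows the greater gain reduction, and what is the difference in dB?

A: GR = 20.8 − 20.8/5 = 16.64 dB.
B: GR = 18 − 18/6 = 15 dB.
Difference: 1.64 dB in favour of A.

A, by 1.64 dB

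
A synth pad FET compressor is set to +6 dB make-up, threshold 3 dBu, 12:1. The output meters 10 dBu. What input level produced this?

Before make-up, the level was 10 − 6 = 4 dBu.
That's 1 dB above the 3 dBu threshold.
Undo the ratio: input overshoot = 1 × 12 = 12 dB, giving input = 15 dBu.

15 dBu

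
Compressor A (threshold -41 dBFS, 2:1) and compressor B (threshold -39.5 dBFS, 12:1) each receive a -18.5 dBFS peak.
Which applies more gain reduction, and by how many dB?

A: GR = 22.5 − 22.5/2 = 11.25 dB.
B: GR = 21 − 21/12 = 19.25 dB.
B reduces 8 dB more.

B, by 8 dB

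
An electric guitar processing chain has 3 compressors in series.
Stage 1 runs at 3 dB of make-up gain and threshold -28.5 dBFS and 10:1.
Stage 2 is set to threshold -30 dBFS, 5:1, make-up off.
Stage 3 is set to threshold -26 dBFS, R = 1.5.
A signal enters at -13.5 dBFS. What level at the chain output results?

-28.8 dBFS

Stage 1: -13.5 dBFS is 15 dB over -28.5 dBFS; at 10:1 that becomes 1.5 dB over, giving -27 dBFS; +3 dB make-up → -24 dBFS.
Stage 2: -24 dBFS is 6 dB over -30 dBFS; at 5:1 that becomes 1.2 dB over, giving -28.8 dBFS.
Stage 3: -28.8 dBFS ≤ -26 dBFS, so stage 3 doesn't engage; output -28.8 dBFS.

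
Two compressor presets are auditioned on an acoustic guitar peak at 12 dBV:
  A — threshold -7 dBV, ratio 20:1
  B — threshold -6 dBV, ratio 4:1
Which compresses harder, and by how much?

A: 19 dB over, compressed to 0.95 dB over, so 18.05 dB of GR.
B: 18 dB over, compressed to 4.5 dB over, so 13.5 dB of GR.
A reduces 4.55 dB more.

A, by 4.55 dB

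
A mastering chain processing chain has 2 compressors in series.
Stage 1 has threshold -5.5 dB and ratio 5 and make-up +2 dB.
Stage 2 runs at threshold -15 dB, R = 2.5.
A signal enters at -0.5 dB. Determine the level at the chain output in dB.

Stage 1: overshoot 5 dB → 5/5 = 1 dB → -4.5 dB; +2 dB make-up → -2.5 dB.
Stage 2: overshoot 12.5 dB → 12.5/2.5 = 5 dB → -10 dB.

-10 dB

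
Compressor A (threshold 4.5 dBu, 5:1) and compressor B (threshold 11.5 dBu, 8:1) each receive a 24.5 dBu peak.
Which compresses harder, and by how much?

A: 20 dB over, compressed to 4 dB over, so 16 dB of GR.
B: 13 dB over, compressed to 1.625 dB over, so 11.375 dB of GR.
A applies 4.625 dB more gain reduction.

A, by 4.625 dB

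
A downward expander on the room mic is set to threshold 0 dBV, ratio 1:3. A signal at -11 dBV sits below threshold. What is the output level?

-33 dBV

The input is 11 dB below the 0 dBV threshold.
A 1:3 expander multiplies undershoot by 3: 11 × 3 = 33 dB below threshold.
Output = 0 − 33 = -33 dBV.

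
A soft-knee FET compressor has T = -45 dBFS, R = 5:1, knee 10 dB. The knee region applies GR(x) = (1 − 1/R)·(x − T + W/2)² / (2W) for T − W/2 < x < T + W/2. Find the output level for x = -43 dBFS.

-44.96 dBFS

x − T + W/2 = -43 − (-45) + 5 = 7.
GR = (1 − 1/5) × 7² / 20 = 0.8 × 49 / 20 = 1.96 dB.
Output = -43 − 1.96 = -44.96 dBFS.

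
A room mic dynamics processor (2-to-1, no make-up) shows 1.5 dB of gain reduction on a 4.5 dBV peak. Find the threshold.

Input is 3 dB above T (since output overshoot × R = input overshoot: (3 − T)·2 = 4.5 − T gives T = 1.5 dBV).
Check: 1.5 + (4.5 − 1.5)/2 = 1.5 + 1.5 = 3 dBV. ✓

1.5 dBV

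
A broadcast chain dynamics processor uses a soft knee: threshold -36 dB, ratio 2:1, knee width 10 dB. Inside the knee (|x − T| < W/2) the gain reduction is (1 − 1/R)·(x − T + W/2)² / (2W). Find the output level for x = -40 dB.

x − T + W/2 = -40 − (-36) + 5 = 1.
GR = (1 − 1/2) × 1² / 20 = 0.5 × 1 / 20 = 0.025 dB.
Output = -40 − 0.025 = -40.025 dB.

-40.025 dB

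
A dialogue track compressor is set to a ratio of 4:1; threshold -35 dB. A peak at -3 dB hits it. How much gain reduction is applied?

-3 dB exceeds the threshold by 32 dB.
After 4:1 compression the overshoot becomes 32/4 = 8 dB.
So the signal is attenuated by 32 − 8 = 24 dB.

24 dB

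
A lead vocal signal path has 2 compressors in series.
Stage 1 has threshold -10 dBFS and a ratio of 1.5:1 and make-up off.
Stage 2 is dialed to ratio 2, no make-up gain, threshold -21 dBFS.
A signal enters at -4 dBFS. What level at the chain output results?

-13.5 dBFS

Stage 1: 6 dB above -10 dBFS, reduced 1.5:1 to 4 dB above → -6 dBFS.
Stage 2: -6 dBFS is 15 dB over -21 dBFS; at 2:1 that becomes 7.5 dB over, giving -13.5 dBFS.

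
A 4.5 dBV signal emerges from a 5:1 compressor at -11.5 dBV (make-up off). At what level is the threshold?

Let T be the threshold. Output overshoot = (input overshoot)/R, so -11.5 − T = (4.5 − T)/5.
5·(-11.5 − T) = 4.5 − T → 4·T = -57.5 − 4.5 = -62.
T = -62/4 = -15.5 dBV.

-15.5 dBV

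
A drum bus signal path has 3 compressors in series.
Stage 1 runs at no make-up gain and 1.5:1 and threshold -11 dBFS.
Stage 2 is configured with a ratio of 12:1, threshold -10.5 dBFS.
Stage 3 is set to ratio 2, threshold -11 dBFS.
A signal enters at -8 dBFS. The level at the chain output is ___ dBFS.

Stage 1: -8 dBFS is 3 dB over -11 dBFS; at 1.5:1 that becomes 2 dB over, giving -9 dBFS.
Stage 2: -9 dBFS is 1.5 dB over -10.5 dBFS; at 12:1 that becomes 0.125 dB over, giving -10.375 dBFS.
Stage 3: overshoot 0.625 dB → 0.625/2 = 0.3125 dB → -10.6875 dBFS.

-10.6875 dBFS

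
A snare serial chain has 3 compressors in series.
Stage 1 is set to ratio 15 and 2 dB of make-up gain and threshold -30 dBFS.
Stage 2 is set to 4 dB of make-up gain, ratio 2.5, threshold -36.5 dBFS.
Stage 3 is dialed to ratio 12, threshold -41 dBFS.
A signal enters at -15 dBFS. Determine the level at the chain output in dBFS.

-39.975 dBFS

Stage 1: overshoot 15 dB → 15/15 = 1 dB → -29 dBFS; +2 dB make-up → -27 dBFS.
Stage 2: -27 dBFS is 9.5 dB over -36.5 dBFS; at 2.5:1 that becomes 3.8 dB over, giving -32.7 dBFS; +4 dB make-up → -28.7 dBFS.
Stage 3: -28.7 dBFS is 12.3 dB over -41 dBFS; at 12:1 that becomes 1.025 dB over, giving -39.975 dBFS.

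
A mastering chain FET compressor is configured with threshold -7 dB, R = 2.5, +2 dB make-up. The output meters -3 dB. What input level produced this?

Stripping the +2 dB make-up gives -5 dB at the gain stage.
The compressed level sits -5 − (-7) = 2 dB over threshold.
Input overshoot = R × output overshoot = 5 dB → input = -7 + 5 = -2 dB.

-2 dB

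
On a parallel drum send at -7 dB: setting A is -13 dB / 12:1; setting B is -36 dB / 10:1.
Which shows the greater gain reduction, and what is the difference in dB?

A: GR = 6 − 6/12 = 5.5 dB.
B: GR = 29 − 29/10 = 26.1 dB.
B reduces 20.6 dB more.

B, by 20.6 dB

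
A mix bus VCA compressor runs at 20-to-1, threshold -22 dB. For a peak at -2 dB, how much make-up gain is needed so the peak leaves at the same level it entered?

Overshoot 20 dB → 20/20 = 1 dB after compression, so the compressed level is -22 + 1 = -21 dB.
Make-up = target − compressed = -2 − (-21) = 19 dB.

19 dB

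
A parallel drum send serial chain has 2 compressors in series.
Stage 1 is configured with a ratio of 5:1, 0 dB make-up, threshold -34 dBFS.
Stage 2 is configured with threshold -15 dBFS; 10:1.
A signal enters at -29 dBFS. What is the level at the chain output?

Stage 1: overshoot 5 dB → 5/5 = 1 dB → -33 dBFS.
Stage 2: below threshold (-33 ≤ -15); passes unchanged; output -33 dBFS.

-33 dBFS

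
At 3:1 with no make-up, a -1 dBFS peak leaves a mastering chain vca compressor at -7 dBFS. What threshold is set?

Input is 9 dB above T (since output overshoot × R = input overshoot: (-7 − T)·3 = -1 − T gives T = -10 dBFS).
Check: -10 + (-1 − (-10))/3 = -10 + 3 = -7 dBFS. ✓

-10 dBFS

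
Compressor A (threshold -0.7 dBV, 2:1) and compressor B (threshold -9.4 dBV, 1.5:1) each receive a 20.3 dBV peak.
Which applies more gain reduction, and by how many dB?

A, by 0.6 dB

A: GR = 21 − 21/2 = 10.5 dB.
B: GR = 29.7 − 29.7/1.5 = 9.9 dB.
A applies 0.6 dB more gain reduction.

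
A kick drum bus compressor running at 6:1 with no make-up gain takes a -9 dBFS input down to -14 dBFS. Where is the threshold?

-15 dBFS

Let T be the threshold. Output overshoot = (input overshoot)/R, so -14 − T = (-9 − T)/6.
6·(-14 − T) = -9 − T → 5·T = -84 − (-9) = -75.
T = -75/5 = -15 dBFS.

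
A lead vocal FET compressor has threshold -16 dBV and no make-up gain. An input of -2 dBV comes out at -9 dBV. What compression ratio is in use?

2:1

Input overshoot = -2 − (-16) = 14 dB; output overshoot = -9 − (-16) = 7 dB.
Ratio = 14 / 7 = 2.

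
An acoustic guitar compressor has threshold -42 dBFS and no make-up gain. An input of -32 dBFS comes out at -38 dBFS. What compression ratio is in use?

Input overshoot = -32 − (-42) = 10 dB; output overshoot = -38 − (-42) = 4 dB.
Ratio = 10 / 4 = 2.5.

2.5:1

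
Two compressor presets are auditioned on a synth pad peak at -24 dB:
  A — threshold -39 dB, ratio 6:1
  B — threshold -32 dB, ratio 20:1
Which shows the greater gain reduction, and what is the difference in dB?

A, by 4.9 dB

A: overshoot 15 dB → output overshoot 2.5 dB → GR 12.5 dB.
B: overshoot 8 dB → output overshoot 0.4 dB → GR 7.6 dB.
A applies 4.9 dB more gain reduction.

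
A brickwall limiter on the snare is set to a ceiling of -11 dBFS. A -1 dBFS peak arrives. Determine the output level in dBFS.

-11 dBFS

A brickwall limiter is an ∞:1 compressor: any input above the ceiling is clamped to -11 dBFS.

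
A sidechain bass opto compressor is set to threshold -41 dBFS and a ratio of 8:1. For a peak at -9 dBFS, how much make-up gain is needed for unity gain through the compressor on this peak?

28 dB

The peak compresses to -41 + 32/8 = -37 dBFS.
To reach -9 dBFS requires -9 − (-37) = 28 dB of make-up.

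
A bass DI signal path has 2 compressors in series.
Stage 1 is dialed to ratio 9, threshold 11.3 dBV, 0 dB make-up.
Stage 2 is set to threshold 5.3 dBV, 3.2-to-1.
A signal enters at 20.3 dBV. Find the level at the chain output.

7.4875 dBV

Stage 1: 20.3 dBV is 9 dB over 11.3 dBV; at 9:1 that becomes 1 dB over, giving 12.3 dBV.
Stage 2: overshoot 7 dB → 7/3.2 = 2.1875 dB → 7.4875 dBV.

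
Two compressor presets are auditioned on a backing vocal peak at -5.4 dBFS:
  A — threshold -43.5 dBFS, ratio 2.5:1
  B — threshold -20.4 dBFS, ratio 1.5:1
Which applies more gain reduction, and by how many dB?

A: GR = 38.1 − 38.1/2.5 = 22.86 dB.
B: GR = 15 − 15/1.5 = 5 dB.
A applies 17.86 dB more gain reduction.

A, by 17.86 dB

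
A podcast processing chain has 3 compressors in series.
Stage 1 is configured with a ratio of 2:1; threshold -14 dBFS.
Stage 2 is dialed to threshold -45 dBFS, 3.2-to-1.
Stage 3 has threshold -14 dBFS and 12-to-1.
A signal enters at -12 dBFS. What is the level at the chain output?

-35 dBFS

Stage 1: -12 dBFS is 2 dB over -14 dBFS; at 2:1 that becomes 1 dB over, giving -13 dBFS.
Stage 2: -13 dBFS is 32 dB over -45 dBFS; at 3.2:1 that becomes 10 dB over, giving -35 dBFS.
Stage 3: -35 dBFS is at or below the -14 dBFS threshold — no compression; output -35 dBFS.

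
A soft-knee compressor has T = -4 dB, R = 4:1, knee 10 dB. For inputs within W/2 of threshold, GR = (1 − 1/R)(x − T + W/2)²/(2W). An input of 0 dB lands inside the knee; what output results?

-3.0375 dB

x − T + W/2 = 0 − (-4) + 5 = 9.
GR = (1 − 1/4) × 9² / 20 = 0.75 × 81 / 20 = 3.0375 dB.
Output = 0 − 3.0375 = -3.0375 dB.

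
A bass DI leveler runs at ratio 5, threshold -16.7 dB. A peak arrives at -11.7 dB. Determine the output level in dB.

-11.7 dB sits 5 dB over threshold.
The 5 dB excess becomes 1 dB after 5:1 reduction.
So the level is -16.7 + 1 = -15.7 dB.

-15.7 dB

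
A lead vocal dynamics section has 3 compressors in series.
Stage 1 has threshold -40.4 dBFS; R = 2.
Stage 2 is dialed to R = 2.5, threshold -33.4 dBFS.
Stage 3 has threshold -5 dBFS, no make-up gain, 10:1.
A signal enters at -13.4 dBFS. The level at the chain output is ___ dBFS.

-30.8 dBFS

Stage 1: overshoot 27 dB → 27/2 = 13.5 dB → -26.9 dBFS.
Stage 2: 6.5 dB above -33.4 dBFS, reduced 2.5:1 to 2.6 dB above → -30.8 dBFS.
Stage 3: -30.8 dBFS ≤ -5 dBFS, so stage 3 doesn't engage; output -30.8 dBFS.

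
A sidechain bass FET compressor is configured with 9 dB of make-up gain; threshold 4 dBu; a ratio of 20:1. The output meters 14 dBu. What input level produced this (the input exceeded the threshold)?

Stripping the +9 dB make-up gives 5 dBu at the gain stage.
The compressed level sits 5 − 4 = 1 dB over threshold.
Input overshoot = R × output overshoot = 20 dB → input = 4 + 20 = 24 dBu.

24 dBu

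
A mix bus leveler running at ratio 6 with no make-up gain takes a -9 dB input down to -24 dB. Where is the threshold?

-27 dB

Gain reduction = -9 − (-24) = 15 dB; output overshoot = GR / (R − 1) = 15 / 5 = 3 dB.
Threshold = output − output overshoot = -24 − 3 = -27 dB.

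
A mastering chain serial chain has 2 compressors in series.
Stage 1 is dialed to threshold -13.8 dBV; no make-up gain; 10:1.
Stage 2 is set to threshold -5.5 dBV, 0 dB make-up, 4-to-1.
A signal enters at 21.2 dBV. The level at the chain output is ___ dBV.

Stage 1: overshoot 35 dB → 35/10 = 3.5 dB → -10.3 dBV.
Stage 2: below threshold (-10.3 ≤ -5.5); passes unchanged; output -10.3 dBV.

-10.3 dBV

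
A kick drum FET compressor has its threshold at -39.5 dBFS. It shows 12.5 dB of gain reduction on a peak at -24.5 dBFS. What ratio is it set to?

Input overshoot = -24.5 − (-39.5) = 15 dB.
Output overshoot = 15 − 12.5 = 2.5 dB.
Ratio = input overshoot / output overshoot = 15 / 2.5 = 6.

6:1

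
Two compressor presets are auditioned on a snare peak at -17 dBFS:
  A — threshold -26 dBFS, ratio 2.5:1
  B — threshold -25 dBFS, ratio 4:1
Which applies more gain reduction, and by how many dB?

A: overshoot 9 dB → output overshoot 3.6 dB → GR 5.4 dB.
B: overshoot 8 dB → output overshoot 2 dB → GR 6 dB.
Difference: 0.6 dB in favour of B.

B, by 0.6 dB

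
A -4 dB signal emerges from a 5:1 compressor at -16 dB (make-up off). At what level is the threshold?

-19 dB

Input is 15 dB above T (since output overshoot × R = input overshoot: (-16 − T)·5 = -4 − T gives T = -19 dB).
Check: -19 + (-4 − (-19))/5 = -19 + 3 = -16 dB. ✓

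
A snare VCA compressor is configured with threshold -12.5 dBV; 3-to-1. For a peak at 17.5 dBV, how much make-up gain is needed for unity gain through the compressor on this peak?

The peak compresses to -12.5 + 30/3 = -2.5 dBV.
To reach 17.5 dBV requires 17.5 − (-2.5) = 20 dB of make-up.

20 dB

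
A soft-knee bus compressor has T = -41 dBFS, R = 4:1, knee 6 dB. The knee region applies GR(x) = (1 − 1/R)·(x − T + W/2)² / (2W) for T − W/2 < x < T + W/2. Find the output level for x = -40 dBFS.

x − T + W/2 = -40 − (-41) + 3 = 4.
GR = (1 − 1/4) × 4² / 12 = 0.75 × 16 / 12 = 1 dB.
Output = -40 − 1 = -41 dBFS.

-41 dBFS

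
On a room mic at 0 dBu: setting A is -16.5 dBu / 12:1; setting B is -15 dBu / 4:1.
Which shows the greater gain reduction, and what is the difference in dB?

A: overshoot 16.5 dB → output overshoot 1.375 dB → GR 15.125 dB.
B: overshoot 15 dB → output overshoot 3.75 dB → GR 11.25 dB.
A applies 3.875 dB more gain reduction.

A, by 3.875 dB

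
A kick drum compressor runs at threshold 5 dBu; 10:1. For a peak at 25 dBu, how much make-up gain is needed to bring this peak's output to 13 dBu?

6 dB

The peak compresses to 5 + 20/10 = 7 dBu.
To reach 13 dBu requires 13 − 7 = 6 dB of make-up.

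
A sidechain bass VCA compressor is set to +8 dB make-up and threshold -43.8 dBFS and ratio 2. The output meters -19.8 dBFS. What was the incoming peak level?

-11.8 dBFS

Remove make-up: -19.8 − 8 = -27.8 dBFS.
That's 16 dB above the -43.8 dBFS threshold.
Undo the ratio: input overshoot = 16 × 2 = 32 dB, giving input = -11.8 dBFS.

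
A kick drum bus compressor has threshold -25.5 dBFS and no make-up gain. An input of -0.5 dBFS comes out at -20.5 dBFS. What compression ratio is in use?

Input overshoot = -0.5 − (-25.5) = 25 dB; output overshoot = -20.5 − (-25.5) = 5 dB.
Ratio = 25 / 5 = 5.

5:1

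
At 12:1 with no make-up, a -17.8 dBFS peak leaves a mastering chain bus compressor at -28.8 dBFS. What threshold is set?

Input is 12 dB above T (since output overshoot × R = input overshoot: (-28.8 − T)·12 = -17.8 − T gives T = -29.8 dBFS).
Check: -29.8 + (-17.8 − (-29.8))/12 = -29.8 + 1 = -28.8 dBFS. ✓

-29.8 dBFS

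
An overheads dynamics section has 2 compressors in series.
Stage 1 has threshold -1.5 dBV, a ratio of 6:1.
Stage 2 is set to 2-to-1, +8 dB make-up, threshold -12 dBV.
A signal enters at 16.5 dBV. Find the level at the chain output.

2.75 dBV

Stage 1: overshoot 18 dB → 18/6 = 3 dB → 1.5 dBV.
Stage 2: 1.5 dBV is 13.5 dB over -12 dBV; at 2:1 that becomes 6.75 dB over, giving -5.25 dBV; +8 dB make-up → 2.75 dBV.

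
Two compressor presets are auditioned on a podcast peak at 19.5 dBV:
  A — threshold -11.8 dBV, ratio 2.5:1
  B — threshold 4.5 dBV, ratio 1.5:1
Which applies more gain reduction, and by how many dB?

A: overshoot 31.3 dB → output overshoot 12.52 dB → GR 18.78 dB.
B: overshoot 15 dB → output overshoot 10 dB → GR 5 dB.
A reduces 13.78 dB more.

A, by 13.78 dB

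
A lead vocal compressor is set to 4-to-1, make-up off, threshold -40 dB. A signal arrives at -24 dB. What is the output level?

-24 dB sits 16 dB over threshold.
At 4:1 the overshoot is divided by 4, leaving 4 dB above threshold.
That puts the output at -36 dB.

-36 dB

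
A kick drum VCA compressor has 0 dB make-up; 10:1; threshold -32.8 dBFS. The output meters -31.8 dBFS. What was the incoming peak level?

The compressed level sits -31.8 − (-32.8) = 1 dB over threshold.
Before 10:1 compression the overshoot was 1 × 10 = 10 dB, so input = -32.8 + 10 = -22.8 dBFS.

-22.8 dBFS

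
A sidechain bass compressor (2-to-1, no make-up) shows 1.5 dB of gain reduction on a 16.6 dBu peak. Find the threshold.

Gain reduction = 16.6 − 15.1 = 1.5 dB; output overshoot = GR / (R − 1) = 1.5 / 1 = 1.5 dB.
Threshold = output − output overshoot = 15.1 − 1.5 = 13.6 dBu.

13.6 dBu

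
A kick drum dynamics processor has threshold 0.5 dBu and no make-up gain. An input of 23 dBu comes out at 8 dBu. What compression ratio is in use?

Input overshoot = 23 − 0.5 = 22.5 dB; output overshoot = 8 − 0.5 = 7.5 dB.
Ratio = 22.5 / 7.5 = 3.

3:1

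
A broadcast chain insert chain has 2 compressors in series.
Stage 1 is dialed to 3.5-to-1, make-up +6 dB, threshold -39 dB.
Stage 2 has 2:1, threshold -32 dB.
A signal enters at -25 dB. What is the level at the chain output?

Stage 1: overshoot 14 dB → 14/3.5 = 4 dB → -35 dB; +6 dB make-up → -29 dB.
Stage 2: 3 dB above -32 dB, reduced 2:1 to 1.5 dB above → -30.5 dB.

-30.5 dB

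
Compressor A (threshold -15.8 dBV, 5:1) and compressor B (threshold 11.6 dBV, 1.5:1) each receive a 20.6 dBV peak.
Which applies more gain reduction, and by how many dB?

A, by 26.12 dB

A: GR = 36.4 − 36.4/5 = 29.12 dB.
B: GR = 9 − 9/1.5 = 3 dB.
Difference: 26.12 dB in favour of A.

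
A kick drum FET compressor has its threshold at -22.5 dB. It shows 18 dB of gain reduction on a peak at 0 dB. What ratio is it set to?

Input overshoot = 0 − (-22.5) = 22.5 dB.
Output overshoot = 22.5 − 18 = 4.5 dB.
Ratio = input overshoot / output overshoot = 22.5 / 4.5 = 5.

5:1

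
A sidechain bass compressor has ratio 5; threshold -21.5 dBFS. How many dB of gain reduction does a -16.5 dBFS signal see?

4 dB

-16.5 dBFS exceeds the threshold by 5 dB.
At 5:1, output sits 5/5 = 1 dB above threshold.
Gain reduction = 5 − 1 = 4 dB.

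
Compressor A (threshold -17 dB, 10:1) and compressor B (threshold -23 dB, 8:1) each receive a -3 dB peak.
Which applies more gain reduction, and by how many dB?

A: GR = 14 − 14/10 = 12.6 dB.
B: GR = 20 − 20/8 = 17.5 dB.
Difference: 4.9 dB in favour of B.

B, by 4.9 dB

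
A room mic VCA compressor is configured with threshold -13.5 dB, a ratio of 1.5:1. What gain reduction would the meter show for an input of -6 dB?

Overshoot = -6 − (-13.5) = 7.5 dB.
After 1.5:1 compression the overshoot becomes 7.5/1.5 = 5 dB.
Gain reduction = 7.5 − 5 = 2.5 dB.

2.5 dB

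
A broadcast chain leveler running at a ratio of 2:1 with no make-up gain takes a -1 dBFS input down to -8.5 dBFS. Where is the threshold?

-16 dBFS

Let T be the threshold. Output overshoot = (input overshoot)/R, so -8.5 − T = (-1 − T)/2.
2·(-8.5 − T) = -1 − T → 1·T = -17 − (-1) = -16.
T = -16/1 = -16 dBFS.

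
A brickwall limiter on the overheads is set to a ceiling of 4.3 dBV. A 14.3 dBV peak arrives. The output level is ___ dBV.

4.3 dBV

The limiter clamps the peak to its 4.3 dBV ceiling.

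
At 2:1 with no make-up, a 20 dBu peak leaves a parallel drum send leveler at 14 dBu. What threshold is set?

Let T be the threshold. Output overshoot = (input overshoot)/R, so 14 − T = (20 − T)/2.
2·(14 − T) = 20 − T → 1·T = 28 − 20 = 8.
T = 8/1 = 8 dBu.

8 dBu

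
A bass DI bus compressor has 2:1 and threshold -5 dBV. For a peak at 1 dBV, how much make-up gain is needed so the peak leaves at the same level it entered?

Without make-up, output = threshold + overshoot/2 = -5 + 3 = -2 dBV.
Gap to target: 3 dB.

3 dB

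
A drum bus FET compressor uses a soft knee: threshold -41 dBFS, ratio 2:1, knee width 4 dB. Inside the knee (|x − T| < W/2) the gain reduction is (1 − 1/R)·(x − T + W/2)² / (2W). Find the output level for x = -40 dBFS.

-40.5625 dBFS

x − T + W/2 = -40 − (-41) + 2 = 3.
GR = (1 − 1/2) × 3² / 8 = 0.5 × 9 / 8 = 0.5625 dB.
Output = -40 − 0.5625 = -40.5625 dBFS.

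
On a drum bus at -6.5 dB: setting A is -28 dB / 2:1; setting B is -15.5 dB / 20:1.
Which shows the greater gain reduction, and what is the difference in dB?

A: overshoot 21.5 dB → output overshoot 10.75 dB → GR 10.75 dB.
B: overshoot 9 dB → output overshoot 0.45 dB → GR 8.55 dB.
A applies 2.2 dB more gain reduction.

A, by 2.2 dB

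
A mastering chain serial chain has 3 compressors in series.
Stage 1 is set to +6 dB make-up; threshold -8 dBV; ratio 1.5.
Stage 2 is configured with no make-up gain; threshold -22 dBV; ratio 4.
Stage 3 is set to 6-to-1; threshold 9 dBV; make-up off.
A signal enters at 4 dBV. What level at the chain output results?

Stage 1: overshoot 12 dB → 12/1.5 = 8 dB → 0 dBV; +6 dB make-up → 6 dBV.
Stage 2: overshoot 28 dB → 28/4 = 7 dB → -15 dBV.
Stage 3: below threshold (-15 ≤ 9); passes unchanged; output -15 dBV.

-15 dBV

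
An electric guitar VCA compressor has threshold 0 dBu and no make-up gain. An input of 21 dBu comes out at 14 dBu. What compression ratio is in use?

Input overshoot = 21 − 0 = 21 dB; output overshoot = 14 − 0 = 14 dB.
Ratio = 21 / 14 = 1.5.

1.5:1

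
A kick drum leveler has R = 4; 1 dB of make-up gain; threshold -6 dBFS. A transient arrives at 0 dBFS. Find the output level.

-3.5 dBFS

The input is 6 dB above the -6 dBFS threshold.
The 6 dB excess becomes 1.5 dB after 4:1 reduction.
That puts the output at -4.5 dBFS; make-up adds 1 dB, giving -3.5 dBFS.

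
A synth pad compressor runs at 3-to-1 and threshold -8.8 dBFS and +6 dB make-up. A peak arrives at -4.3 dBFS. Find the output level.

-1.3 dBFS

The input is 4.5 dB above the -8.8 dBFS threshold.
The 4.5 dB excess becomes 1.5 dB after 3:1 reduction.
That puts the output at -7.3 dBFS; make-up adds 6 dB, giving -1.3 dBFS.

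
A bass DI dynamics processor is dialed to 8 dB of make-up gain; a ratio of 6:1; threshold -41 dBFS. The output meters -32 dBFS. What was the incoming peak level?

Remove make-up: -32 − 8 = -40 dBFS.
The compressed level sits -40 − (-41) = 1 dB over threshold.
Input overshoot = R × output overshoot = 6 dB → input = -41 + 6 = -35 dBFS.

-35 dBFS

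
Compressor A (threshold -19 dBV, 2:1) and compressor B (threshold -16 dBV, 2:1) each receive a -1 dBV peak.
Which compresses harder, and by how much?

A, by 1.5 dB

A: 18 dB over, compressed to 9 dB over, so 9 dB of GR.
B: 15 dB over, compressed to 7.5 dB over, so 7.5 dB of GR.
A applies 1.5 dB more gain reduction.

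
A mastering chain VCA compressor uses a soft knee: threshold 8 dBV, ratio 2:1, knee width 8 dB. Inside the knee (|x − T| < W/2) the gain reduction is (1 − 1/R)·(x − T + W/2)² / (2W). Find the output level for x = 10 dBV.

8.875 dBV

x − T + W/2 = 10 − 8 + 4 = 6.
GR = (1 − 1/2) × 6² / 16 = 0.5 × 36 / 16 = 1.125 dB.
Output = 10 − 1.125 = 8.875 dBV.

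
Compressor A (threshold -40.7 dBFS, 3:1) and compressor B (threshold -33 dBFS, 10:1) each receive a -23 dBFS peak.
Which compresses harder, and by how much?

A, by 2.8 dB

A: 17.7 dB over, compressed to 5.9 dB over, so 11.8 dB of GR.
B: 10 dB over, compressed to 1 dB over, so 9 dB of GR.
A applies 2.8 dB more gain reduction.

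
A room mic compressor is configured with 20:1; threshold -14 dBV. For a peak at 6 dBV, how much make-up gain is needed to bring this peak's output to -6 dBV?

Overshoot 20 dB → 20/20 = 1 dB after compression, so the compressed level is -14 + 1 = -13 dBV.
Make-up = target − compressed = -6 − (-13) = 7 dB.

7 dB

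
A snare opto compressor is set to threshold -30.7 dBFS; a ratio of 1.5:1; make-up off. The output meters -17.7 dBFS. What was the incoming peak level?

That's 13 dB above the -30.7 dBFS threshold.
Undo the ratio: input overshoot = 13 × 1.5 = 19.5 dB, giving input = -11.2 dBFS.

-11.2 dBFS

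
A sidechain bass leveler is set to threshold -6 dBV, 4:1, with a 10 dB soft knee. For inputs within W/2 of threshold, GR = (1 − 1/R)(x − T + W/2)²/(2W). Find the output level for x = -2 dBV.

x − T + W/2 = -2 − (-6) + 5 = 9.
GR = (1 − 1/4) × 9² / 20 = 0.75 × 81 / 20 = 3.0375 dB.
Output = -2 − 3.0375 = -5.0375 dBV.

-5.0375 dBV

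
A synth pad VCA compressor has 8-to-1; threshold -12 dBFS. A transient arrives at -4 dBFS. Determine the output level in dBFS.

-11 dBFS

-4 dBFS sits 8 dB over threshold.
8:1 compression reduces that to 8/8 = 1 dB over.
That puts the output at -11 dBFS.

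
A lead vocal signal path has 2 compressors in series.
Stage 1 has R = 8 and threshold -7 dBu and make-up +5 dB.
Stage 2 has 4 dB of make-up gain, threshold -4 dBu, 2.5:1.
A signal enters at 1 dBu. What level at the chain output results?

Stage 1: 8 dB above -7 dBu, reduced 8:1 to 1 dB above → -6 dBu; +5 dB make-up → -1 dBu.
Stage 2: -1 dBu is 3 dB over -4 dBu; at 2.5:1 that becomes 1.2 dB over, giving -2.8 dBu; +4 dB make-up → 1.2 dBu.

1.2 dBu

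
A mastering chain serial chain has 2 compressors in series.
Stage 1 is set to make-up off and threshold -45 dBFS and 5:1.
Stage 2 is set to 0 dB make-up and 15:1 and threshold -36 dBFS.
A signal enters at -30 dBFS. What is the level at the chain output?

Stage 1: overshoot 15 dB → 15/5 = 3 dB → -42 dBFS.
Stage 2: -42 dBFS ≤ -36 dBFS, so stage 2 doesn't engage; output -42 dBFS.

-42 dBFS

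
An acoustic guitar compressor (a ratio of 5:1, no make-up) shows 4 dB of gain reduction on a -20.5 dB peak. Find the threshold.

-25.5 dB

Gain reduction = -20.5 − (-24.5) = 4 dB; output overshoot = GR / (R − 1) = 4 / 4 = 1 dB.
Threshold = output − output overshoot = -24.5 − 1 = -25.5 dB.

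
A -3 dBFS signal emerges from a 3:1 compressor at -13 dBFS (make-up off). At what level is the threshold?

Input is 15 dB above T (since output overshoot × R = input overshoot: (-13 − T)·3 = -3 − T gives T = -18 dBFS).
Check: -18 + (-3 − (-18))/3 = -18 + 5 = -13 dBFS. ✓

-18 dBFS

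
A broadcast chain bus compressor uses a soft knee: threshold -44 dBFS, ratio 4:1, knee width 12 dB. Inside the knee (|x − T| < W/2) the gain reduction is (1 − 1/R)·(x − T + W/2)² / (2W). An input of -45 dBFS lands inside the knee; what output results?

-45.78125 dBFS

x − T + W/2 = -45 − (-44) + 6 = 5.
GR = (1 − 1/4) × 5² / 24 = 0.75 × 25 / 24 = 0.78125 dB.
Output = -45 − 0.78125 = -45.78125 dBFS.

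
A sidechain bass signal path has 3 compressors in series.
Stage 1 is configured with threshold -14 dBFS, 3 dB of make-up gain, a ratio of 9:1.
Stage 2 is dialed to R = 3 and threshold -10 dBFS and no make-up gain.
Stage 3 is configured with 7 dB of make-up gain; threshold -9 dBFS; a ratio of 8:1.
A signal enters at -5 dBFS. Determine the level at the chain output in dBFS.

Stage 1: -5 dBFS is 9 dB over -14 dBFS; at 9:1 that becomes 1 dB over, giving -13 dBFS; +3 dB make-up → -10 dBFS.
Stage 2: -10 dBFS ≤ -10 dBFS, so stage 2 doesn't engage; output -10 dBFS.
Stage 3: below threshold (-10 ≤ -9); passes unchanged; make-up brings it to -3 dBFS.

-3 dBFS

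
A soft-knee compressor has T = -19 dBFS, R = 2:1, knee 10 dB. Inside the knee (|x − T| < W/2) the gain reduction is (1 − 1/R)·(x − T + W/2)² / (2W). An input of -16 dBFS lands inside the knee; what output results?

-17.6 dBFS

x − T + W/2 = -16 − (-19) + 5 = 8.
GR = (1 − 1/2) × 8² / 20 = 0.5 × 64 / 20 = 1.6 dB.
Output = -16 − 1.6 = -17.6 dBFS.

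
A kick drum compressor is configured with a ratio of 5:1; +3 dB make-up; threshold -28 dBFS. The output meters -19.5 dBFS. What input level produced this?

-0.5 dBFS

Before make-up, the level was -19.5 − 3 = -22.5 dBFS.
The compressed level sits -22.5 − (-28) = 5.5 dB over threshold.
Undo the ratio: input overshoot = 5.5 × 5 = 27.5 dB, giving input = -0.5 dBFS.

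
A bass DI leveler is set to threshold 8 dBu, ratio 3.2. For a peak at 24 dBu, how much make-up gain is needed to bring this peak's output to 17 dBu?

4 dB

Overshoot 16 dB → 16/3.2 = 5 dB after compression, so the compressed level is 8 + 5 = 13 dBu.
Make-up = target − compressed = 17 − 13 = 4 dB.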